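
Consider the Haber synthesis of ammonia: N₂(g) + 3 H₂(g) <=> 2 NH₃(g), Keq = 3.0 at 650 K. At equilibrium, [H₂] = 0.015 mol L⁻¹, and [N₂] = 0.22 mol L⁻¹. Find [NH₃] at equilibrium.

At equilibrium, Keq = [NH₃]² / ([N₂]·[H₂]³) = 3.0.
([NH₃])² / ((0.22)·(0.015)³) = 3.0
[NH₃]² = 2.23×10⁻⁶ ⇒ [NH₃] = 0.0015 mol L⁻¹

[NH₃] = 0.0015 mol L⁻¹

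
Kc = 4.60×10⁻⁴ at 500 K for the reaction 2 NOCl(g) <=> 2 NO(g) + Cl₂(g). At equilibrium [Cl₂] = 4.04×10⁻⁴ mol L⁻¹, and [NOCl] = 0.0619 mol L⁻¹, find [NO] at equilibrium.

[NO] = 0.0661 mol L⁻¹

At equilibrium, Kc = [NO]²·[Cl₂] / [NOCl]² = 4.60×10⁻⁴.
([NO])²·(4.04×10⁻⁴) / (0.0619)² = 4.60×10⁻⁴
[NO]² = 0.00436 ⇒ [NO] = 0.0661 mol L⁻¹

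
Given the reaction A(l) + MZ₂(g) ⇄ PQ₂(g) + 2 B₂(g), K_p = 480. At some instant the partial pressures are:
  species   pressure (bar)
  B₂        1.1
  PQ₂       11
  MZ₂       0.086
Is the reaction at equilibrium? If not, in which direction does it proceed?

(A is a pure liquid — omitted from Q_p.)
Q_p = P(PQ₂)·P(B₂)² / P(MZ₂) = (11)·(1.1)² / (0.086) = 150
Q_p = 150 < K_p = 480, so the forward reaction proceeds.

toward products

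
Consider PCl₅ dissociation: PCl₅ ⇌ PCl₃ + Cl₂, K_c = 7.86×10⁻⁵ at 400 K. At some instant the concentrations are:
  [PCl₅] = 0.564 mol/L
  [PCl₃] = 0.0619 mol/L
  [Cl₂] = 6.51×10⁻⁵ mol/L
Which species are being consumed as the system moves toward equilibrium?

PCl₅ (reactants)

Q_c = [PCl₃]·[Cl₂] / [PCl₅] = (0.0619)·(6.51×10⁻⁵) / (0.564) = 7.14×10⁻⁶
Q_c = 7.14×10⁻⁶ < K_c = 7.86×10⁻⁵: net forward reaction.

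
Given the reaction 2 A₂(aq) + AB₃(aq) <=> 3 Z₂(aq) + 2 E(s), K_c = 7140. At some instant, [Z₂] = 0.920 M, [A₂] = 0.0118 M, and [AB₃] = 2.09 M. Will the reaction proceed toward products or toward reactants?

to the right

(E is a pure solid — omitted from Q_c.)
Q_c = [Z₂]³ / ([A₂]²·[AB₃]) = (0.920)³ / ((0.0118)²·(2.09)) = 2680
Q_c = 2680 < K_c = 7140, so the forward reaction proceeds.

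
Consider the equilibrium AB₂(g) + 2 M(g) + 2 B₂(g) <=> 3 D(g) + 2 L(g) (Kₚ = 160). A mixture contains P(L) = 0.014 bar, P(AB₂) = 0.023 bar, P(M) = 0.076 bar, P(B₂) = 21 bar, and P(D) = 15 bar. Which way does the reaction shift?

Qₚ = P(D)³·P(L)² / (P(AB₂)·P(M)²·P(B₂)²) = (15)³·(0.014)² / ((0.023)·(0.076)²·(21)²) = 11
Qₚ = 11 < Kₚ = 160, so the forward reaction proceeds.

in the forward direction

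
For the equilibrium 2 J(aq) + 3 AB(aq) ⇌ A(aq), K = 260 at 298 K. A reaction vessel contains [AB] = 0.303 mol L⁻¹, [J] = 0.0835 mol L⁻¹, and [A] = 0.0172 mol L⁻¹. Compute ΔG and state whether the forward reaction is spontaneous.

Q = [A] / ([J]²·[AB]³) = (0.0172) / ((0.0835)²·(0.303)³) = 88.7
ΔG = RT ln(Q/K) = (8.314 J mol⁻¹ K⁻¹)(298 K) × ln(88.7/260)
   = (2.478 kJ/mol)(-1.075) = -2.66 kJ/mol
ΔG < 0, so the forward reaction is spontaneous (proceeds forward).

ΔG = -2.66 kJ/mol; the forward reaction is spontaneous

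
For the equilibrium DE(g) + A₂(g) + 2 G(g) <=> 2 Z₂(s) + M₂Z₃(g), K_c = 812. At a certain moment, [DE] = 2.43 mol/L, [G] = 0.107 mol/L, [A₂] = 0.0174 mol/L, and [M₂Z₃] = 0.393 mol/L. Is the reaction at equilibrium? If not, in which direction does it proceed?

(Z₂ is a pure solid — omitted from Q_c.)
Q_c = [M₂Z₃] / ([DE]·[A₂]·[G]²) = (0.393) / ((2.43)·(0.0174)·(0.107)²) = 812
Q_c = 812 = K_c, so the system is already at equilibrium.

neither direction; the system is at equilibrium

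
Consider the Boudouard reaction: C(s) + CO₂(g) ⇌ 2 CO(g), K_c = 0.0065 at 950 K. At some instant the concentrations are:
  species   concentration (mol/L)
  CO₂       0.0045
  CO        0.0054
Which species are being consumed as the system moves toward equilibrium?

none (at equilibrium)

(C is a pure solid — omitted from Q_c.)
Q_c = [CO]² / [CO₂] = (0.0054)² / (0.0045) = 0.0065
Q_c = 0.0065 = K_c; the system is at equilibrium.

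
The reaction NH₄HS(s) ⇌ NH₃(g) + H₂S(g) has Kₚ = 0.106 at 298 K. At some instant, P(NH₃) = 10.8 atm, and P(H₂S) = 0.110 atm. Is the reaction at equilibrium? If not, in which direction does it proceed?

reverse (toward reactants)

(NH₄HS is a pure solid — omitted from Qₚ.)
Qₚ = P(NH₃)·P(H₂S) = (10.8)·(0.110) = 1.19
Qₚ = 1.19 > Kₚ = 0.106, so the reverse reaction proceeds.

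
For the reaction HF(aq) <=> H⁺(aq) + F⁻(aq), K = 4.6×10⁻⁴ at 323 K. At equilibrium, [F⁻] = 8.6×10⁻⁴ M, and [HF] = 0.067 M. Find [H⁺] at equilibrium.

[H⁺] = 0.036 M

At equilibrium, K = [H⁺]·[F⁻] / [HF] = 4.6×10⁻⁴.
([H⁺])·(8.6×10⁻⁴) / (0.067) = 4.6×10⁻⁴
[H⁺] = 0.0358 = 0.036 M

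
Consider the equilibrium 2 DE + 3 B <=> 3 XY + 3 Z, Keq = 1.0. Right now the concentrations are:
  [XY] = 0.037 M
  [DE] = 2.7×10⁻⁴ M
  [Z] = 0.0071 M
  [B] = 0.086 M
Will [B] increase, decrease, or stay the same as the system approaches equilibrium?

decrease

Q = [XY]³·[Z]³ / ([DE]²·[B]³) = (0.037)³·(0.0071)³ / ((2.7×10⁻⁴)²·(0.086)³) = 0.39
Q = 0.39 < Keq = 1.0: net forward reaction.
B is a reactant, so it decreases.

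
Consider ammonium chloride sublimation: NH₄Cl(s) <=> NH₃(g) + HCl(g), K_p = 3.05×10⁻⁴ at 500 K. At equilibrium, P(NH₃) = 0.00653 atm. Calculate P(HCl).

(NH₄Cl is a pure solid — omitted from K_p.)
At equilibrium, K_p = P(NH₃)·P(HCl) = 3.05×10⁻⁴.
(0.00653)·(P(HCl)) = 3.05×10⁻⁴
P(HCl) = 0.0467 atm

P(HCl) = 0.0467 atm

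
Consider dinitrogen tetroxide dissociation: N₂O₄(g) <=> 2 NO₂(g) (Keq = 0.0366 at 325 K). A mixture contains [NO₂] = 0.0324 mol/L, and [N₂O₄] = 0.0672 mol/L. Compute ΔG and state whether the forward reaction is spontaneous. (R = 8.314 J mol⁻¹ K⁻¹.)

ΔG = -2.30 kJ/mol; the forward reaction is spontaneous

Q = [NO₂]² / [N₂O₄] = (0.0324)² / (0.0672) = 0.0156
ΔG = RT ln(Q/Keq) = (8.314 J mol⁻¹ K⁻¹)(325 K) × ln(0.0156/0.0366)
   = (2.702 kJ/mol)(-0.8528) = -2.30 kJ/mol
ΔG < 0, so the forward reaction is spontaneous (proceeds forward).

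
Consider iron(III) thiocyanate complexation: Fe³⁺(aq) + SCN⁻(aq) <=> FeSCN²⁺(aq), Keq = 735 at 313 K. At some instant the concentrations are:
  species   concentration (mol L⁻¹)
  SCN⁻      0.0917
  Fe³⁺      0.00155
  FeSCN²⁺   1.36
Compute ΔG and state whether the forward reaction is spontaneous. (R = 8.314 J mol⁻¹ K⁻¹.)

ΔG = 6.68 kJ/mol; the forward reaction is non-spontaneous

Q = [FeSCN²⁺] / ([Fe³⁺]·[SCN⁻]) = (1.36) / ((0.00155)·(0.0917)) = 9570
ΔG = RT ln(Q/Keq) = (8.314 J mol⁻¹ K⁻¹)(313 K) × ln(9570/735)
   = (2.602 kJ/mol)(2.567) = 6.68 kJ/mol
ΔG > 0, so the forward reaction is non-spontaneous (proceeds in reverse).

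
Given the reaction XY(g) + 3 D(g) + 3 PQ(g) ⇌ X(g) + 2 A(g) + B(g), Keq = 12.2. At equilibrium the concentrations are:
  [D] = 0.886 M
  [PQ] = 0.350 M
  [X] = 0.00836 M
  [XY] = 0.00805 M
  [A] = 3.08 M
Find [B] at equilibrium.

[B] = 0.0369 M

At equilibrium, Keq = [X]·[A]²·[B] / ([XY]·[D]³·[PQ]³) = 12.2.
(0.00836)·(3.08)²·([B]) / ((0.00805)·(0.886)³·(0.350)³) = 12.2
[B] = 0.0369 M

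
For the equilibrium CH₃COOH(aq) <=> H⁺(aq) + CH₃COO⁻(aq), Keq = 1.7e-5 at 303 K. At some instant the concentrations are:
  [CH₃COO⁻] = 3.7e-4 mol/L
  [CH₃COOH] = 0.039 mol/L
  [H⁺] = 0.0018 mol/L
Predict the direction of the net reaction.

at equilibrium

Q = [H⁺]·[CH₃COO⁻] / [CH₃COOH] = (0.0018)·(3.7e-4) / (0.039) = 1.7e-5
Q = 1.7e-5 = Keq, so the system is already at equilibrium.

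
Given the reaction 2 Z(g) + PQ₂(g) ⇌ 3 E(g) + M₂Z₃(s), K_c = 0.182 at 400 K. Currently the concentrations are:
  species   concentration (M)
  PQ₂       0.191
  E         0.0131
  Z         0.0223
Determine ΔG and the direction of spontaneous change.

ΔG = -6.78 kJ/mol; the forward reaction is spontaneous

(M₂Z₃ is a pure solid — omitted from Q_c.)
Q_c = [E]³ / ([Z]²·[PQ₂]) = (0.0131)³ / ((0.0223)²·(0.191)) = 0.0237
ΔG = RT ln(Q_c/K_c) = (8.314 J mol⁻¹ K⁻¹)(400 K) × ln(0.0237/0.182)
   = (3.326 kJ/mol)(-2.039) = -6.78 kJ/mol
ΔG < 0, so the forward reaction is spontaneous (proceeds forward).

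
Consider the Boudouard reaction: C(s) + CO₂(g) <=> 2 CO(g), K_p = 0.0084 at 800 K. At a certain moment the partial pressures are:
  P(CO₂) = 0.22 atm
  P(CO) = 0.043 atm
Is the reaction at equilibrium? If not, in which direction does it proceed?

(C is a pure solid — omitted from Q_p.)
Q_p = P(CO)² / P(CO₂) = (0.043)² / (0.22) = 0.0084
Q_p = 0.0084 = K_p, so the system is already at equilibrium.

at equilibrium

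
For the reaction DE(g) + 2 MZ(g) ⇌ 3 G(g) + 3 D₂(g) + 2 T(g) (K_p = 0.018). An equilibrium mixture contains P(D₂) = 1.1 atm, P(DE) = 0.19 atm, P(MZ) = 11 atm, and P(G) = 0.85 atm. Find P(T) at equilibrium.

At equilibrium, K_p = P(G)³·P(D₂)³·P(T)² / (P(DE)·P(MZ)²) = 0.018.
(0.85)³·(1.1)³·(P(T))² / ((0.19)·(11)²) = 0.018
P(T)² = 0.506 ⇒ P(T) = 0.71 atm

P(T) = 0.71 atm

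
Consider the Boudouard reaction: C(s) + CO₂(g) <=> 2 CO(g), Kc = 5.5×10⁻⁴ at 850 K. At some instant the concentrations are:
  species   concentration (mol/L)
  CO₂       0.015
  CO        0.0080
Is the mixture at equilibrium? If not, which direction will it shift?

(C is a pure solid — omitted from Qc.)
Qc = [CO]² / [CO₂] = (0.0080)² / (0.015) = 0.0043
Qc = 0.0043 > Kc = 5.5×10⁻⁴: net reverse reaction.

no; Q > K, reaction proceeds in reverse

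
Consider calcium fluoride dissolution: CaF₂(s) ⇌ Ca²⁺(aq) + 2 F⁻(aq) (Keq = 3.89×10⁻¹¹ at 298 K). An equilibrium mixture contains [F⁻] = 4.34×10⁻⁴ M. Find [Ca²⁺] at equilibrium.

[Ca²⁺] = 2.07×10⁻⁴ M

(CaF₂ is a pure solid — omitted from Keq.)
At equilibrium, Keq = [Ca²⁺]·[F⁻]² = 3.89×10⁻¹¹.
([Ca²⁺])·(4.34×10⁻⁴)² = 3.89×10⁻¹¹
[Ca²⁺] = 2.07×10⁻⁴ M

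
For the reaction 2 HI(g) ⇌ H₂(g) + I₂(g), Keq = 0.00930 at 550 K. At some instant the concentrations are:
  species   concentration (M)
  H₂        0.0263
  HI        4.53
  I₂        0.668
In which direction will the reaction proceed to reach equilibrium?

Q = [H₂]·[I₂] / [HI]² = (0.0263)·(0.668) / (4.53)² = 8.56e-4
Q = 8.56e-4 < Keq = 0.00930, so the forward reaction proceeds.

forward (toward products)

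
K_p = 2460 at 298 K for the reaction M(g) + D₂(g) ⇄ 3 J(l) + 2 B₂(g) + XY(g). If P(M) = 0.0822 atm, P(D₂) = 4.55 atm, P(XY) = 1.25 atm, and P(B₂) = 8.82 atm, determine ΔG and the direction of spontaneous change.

ΔG = -5.57 kJ/mol; the forward reaction is spontaneous

(J is a pure liquid — omitted from Q_p.)
Q_p = P(B₂)²·P(XY) / (P(M)·P(D₂)) = (8.82)²·(1.25) / ((0.0822)·(4.55)) = 260
ΔG = RT ln(Q_p/K_p) = (8.314 J mol⁻¹ K⁻¹)(298 K) × ln(260/2460)
   = (2.478 kJ/mol)(-2.247) = -5.57 kJ/mol
ΔG < 0, so the forward reaction is spontaneous (proceeds forward).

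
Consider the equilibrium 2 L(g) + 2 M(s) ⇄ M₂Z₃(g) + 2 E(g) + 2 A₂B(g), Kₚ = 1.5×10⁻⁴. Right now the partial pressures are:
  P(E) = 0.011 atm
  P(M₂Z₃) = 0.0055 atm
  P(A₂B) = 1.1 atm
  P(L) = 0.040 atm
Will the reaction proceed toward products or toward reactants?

reverse (toward reactants)

(M is a pure solid — omitted from Qₚ.)
Qₚ = P(M₂Z₃)·P(E)²·P(A₂B)² / P(L)² = (0.0055)·(0.011)²·(1.1)² / (0.040)² = 5.0×10⁻⁴
Qₚ = 5.0×10⁻⁴ > Kₚ = 1.5×10⁻⁴, so the reverse reaction proceeds.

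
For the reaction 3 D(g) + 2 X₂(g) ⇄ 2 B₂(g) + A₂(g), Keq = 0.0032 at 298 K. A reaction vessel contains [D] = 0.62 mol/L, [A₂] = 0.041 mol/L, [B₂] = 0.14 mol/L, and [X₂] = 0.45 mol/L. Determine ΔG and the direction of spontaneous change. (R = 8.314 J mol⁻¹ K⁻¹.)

Q = [B₂]²·[A₂] / ([D]³·[X₂]²) = (0.14)²·(0.041) / ((0.62)³·(0.45)²) = 0.0167
ΔG = RT ln(Q/Keq) = (8.314 J mol⁻¹ K⁻¹)(298 K) × ln(0.0167/0.0032)
   = (2.478 kJ/mol)(1.652) = 4.09 kJ/mol
ΔG > 0, so the forward reaction is non-spontaneous (proceeds in reverse).

ΔG = 4.09 kJ/mol; the forward reaction is non-spontaneous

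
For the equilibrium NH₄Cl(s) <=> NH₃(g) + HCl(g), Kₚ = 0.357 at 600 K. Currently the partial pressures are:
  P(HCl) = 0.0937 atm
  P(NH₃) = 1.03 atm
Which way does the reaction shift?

forward (toward products)

(NH₄Cl is a pure solid — omitted from Qₚ.)
Qₚ = P(NH₃)·P(HCl) = (1.03)·(0.0937) = 0.0965
Qₚ = 0.0965 < Kₚ = 0.357, so the forward reaction proceeds.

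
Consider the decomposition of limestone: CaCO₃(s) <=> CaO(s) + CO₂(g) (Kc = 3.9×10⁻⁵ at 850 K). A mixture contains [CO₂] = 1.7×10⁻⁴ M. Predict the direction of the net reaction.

(CaCO₃, CaO are pure solids — omitted from Qc.)
Qc = [CO₂] = 1.7×10⁻⁴
Qc = 1.7×10⁻⁴ > Kc = 3.9×10⁻⁵, so the reverse reaction proceeds.

toward reactants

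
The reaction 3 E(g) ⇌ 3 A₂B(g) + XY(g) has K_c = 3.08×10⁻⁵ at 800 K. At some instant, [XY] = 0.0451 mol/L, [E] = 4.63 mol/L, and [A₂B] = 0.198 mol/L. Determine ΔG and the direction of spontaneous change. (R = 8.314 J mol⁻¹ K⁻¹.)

ΔG = -14.4 kJ/mol; the forward reaction is spontaneous

Q_c = [A₂B]³·[XY] / [E]³ = (0.198)³·(0.0451) / (4.63)³ = 3.53×10⁻⁶
ΔG = RT ln(Q_c/K_c) = (8.314 J mol⁻¹ K⁻¹)(800 K) × ln(3.53×10⁻⁶/3.08×10⁻⁵)
   = (6.651 kJ/mol)(-2.166) = -14.4 kJ/mol
ΔG < 0, so the forward reaction is spontaneous (proceeds forward).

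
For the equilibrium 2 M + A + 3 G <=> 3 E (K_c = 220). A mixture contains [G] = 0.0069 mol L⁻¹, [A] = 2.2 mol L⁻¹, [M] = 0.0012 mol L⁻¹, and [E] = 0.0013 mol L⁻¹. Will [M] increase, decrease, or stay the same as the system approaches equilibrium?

increase

Q_c = [E]³ / ([M]²·[A]·[G]³) = (0.0013)³ / ((0.0012)²·(2.2)·(0.0069)³) = 2100
Q_c = 2100 > K_c = 220: net reverse reaction.
M is a reactant, so it increases.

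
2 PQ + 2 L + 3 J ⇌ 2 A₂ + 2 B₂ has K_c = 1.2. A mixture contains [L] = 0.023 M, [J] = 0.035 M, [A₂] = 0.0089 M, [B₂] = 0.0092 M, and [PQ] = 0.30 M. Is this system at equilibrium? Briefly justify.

no; Q > K, reaction proceeds in reverse

Q_c = [A₂]²·[B₂]² / ([PQ]²·[L]²·[J]³) = (0.0089)²·(0.0092)² / ((0.30)²·(0.023)²·(0.035)³) = 3.3
Q_c = 3.3 > K_c = 1.2: net reverse reaction.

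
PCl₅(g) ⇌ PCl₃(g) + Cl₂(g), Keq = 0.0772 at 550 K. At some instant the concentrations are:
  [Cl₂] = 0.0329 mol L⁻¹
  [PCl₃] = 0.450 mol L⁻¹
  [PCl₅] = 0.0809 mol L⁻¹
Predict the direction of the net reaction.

Q = [PCl₃]·[Cl₂] / [PCl₅] = (0.450)·(0.0329) / (0.0809) = 0.183
Q = 0.183 > Keq = 0.0772, so the reverse reaction proceeds.

to the left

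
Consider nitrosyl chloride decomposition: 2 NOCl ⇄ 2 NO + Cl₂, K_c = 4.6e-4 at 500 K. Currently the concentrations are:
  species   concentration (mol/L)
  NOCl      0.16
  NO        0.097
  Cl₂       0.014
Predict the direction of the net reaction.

Q_c = [NO]²·[Cl₂] / [NOCl]² = (0.097)²·(0.014) / (0.16)² = 0.0051
Q_c = 0.0051 > K_c = 4.6e-4, so the reverse reaction proceeds.

toward reactants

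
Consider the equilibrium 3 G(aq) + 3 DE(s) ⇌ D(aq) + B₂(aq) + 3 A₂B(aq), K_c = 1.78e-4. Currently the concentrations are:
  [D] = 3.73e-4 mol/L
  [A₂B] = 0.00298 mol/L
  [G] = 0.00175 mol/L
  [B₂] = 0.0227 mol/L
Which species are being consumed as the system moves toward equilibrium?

(DE is a pure solid — omitted from Q_c.)
Q_c = [D]·[B₂]·[A₂B]³ / [G]³ = (3.73e-4)·(0.0227)·(0.00298)³ / (0.00175)³ = 4.18e-5
Q_c = 4.18e-5 < K_c = 1.78e-4: net forward reaction.

G, DE (reactants)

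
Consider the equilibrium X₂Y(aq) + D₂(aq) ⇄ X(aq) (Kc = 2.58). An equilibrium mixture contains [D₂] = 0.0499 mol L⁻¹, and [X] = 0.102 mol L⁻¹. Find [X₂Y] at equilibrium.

At equilibrium, Kc = [X] / ([X₂Y]·[D₂]) = 2.58.
(0.102) / (([X₂Y])·(0.0499)) = 2.58
[X₂Y] = 0.792 mol L⁻¹

[X₂Y] = 0.792 mol L⁻¹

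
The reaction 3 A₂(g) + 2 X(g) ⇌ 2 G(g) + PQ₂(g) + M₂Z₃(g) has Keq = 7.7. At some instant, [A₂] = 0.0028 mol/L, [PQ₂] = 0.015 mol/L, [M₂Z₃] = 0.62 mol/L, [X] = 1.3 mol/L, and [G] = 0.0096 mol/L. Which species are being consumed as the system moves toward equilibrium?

G, PQ₂, M₂Z₃ (products)

Q = [G]²·[PQ₂]·[M₂Z₃] / ([A₂]³·[X]²) = (0.0096)²·(0.015)·(0.62) / ((0.0028)³·(1.3)²) = 23
Q = 23 > Keq = 7.7: net reverse reaction.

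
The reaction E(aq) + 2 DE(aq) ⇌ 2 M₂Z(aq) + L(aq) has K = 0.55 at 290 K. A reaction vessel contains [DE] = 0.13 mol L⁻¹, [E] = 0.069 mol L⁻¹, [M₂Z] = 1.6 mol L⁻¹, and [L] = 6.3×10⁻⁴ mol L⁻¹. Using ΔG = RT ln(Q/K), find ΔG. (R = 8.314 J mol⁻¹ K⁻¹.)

Q = [M₂Z]²·[L] / ([E]·[DE]²) = (1.6)²·(6.3×10⁻⁴) / ((0.069)·(0.13)²) = 1.38
ΔG = RT ln(Q/K) = (8.314 J mol⁻¹ K⁻¹)(290 K) × ln(1.38/0.55)
   = (2.411 kJ/mol)(0.9199) = 2.22 kJ/mol
ΔG > 0, so the forward reaction is non-spontaneous (proceeds in reverse).

ΔG = 2.22 kJ/mol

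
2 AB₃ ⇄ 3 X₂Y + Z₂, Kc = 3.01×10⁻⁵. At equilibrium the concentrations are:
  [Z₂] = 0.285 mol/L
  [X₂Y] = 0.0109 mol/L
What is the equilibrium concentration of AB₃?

At equilibrium, Kc = [X₂Y]³·[Z₂] / [AB₃]² = 3.01×10⁻⁵.
(0.0109)³·(0.285) / ([AB₃])² = 3.01×10⁻⁵
[AB₃]² = 0.0123 ⇒ [AB₃] = 0.111 mol/L

[AB₃] = 0.111 mol/L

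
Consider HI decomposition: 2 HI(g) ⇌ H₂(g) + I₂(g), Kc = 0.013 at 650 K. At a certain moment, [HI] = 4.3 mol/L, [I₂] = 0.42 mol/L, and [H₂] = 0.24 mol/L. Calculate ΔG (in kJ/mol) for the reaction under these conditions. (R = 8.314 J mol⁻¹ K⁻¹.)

Qc = [H₂]·[I₂] / [HI]² = (0.24)·(0.42) / (4.3)² = 0.00545
ΔG = RT ln(Qc/Kc) = (8.314 J mol⁻¹ K⁻¹)(650 K) × ln(0.00545/0.013)
   = (5.404 kJ/mol)(-0.8693) = -4.70 kJ/mol
ΔG < 0, so the forward reaction is spontaneous (proceeds forward).

ΔG = -4.70 kJ/mol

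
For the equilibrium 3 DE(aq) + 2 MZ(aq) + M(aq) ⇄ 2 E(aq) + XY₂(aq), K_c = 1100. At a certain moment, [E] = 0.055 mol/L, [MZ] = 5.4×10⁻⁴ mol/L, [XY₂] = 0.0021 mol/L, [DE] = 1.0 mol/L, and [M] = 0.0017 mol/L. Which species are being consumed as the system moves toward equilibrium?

Q_c = [E]²·[XY₂] / ([DE]³·[MZ]²·[M]) = (0.055)²·(0.0021) / ((1.0)³·(5.4×10⁻⁴)²·(0.0017)) = 13000
Q_c = 13000 > K_c = 1100: net reverse reaction.

E, XY₂ (products)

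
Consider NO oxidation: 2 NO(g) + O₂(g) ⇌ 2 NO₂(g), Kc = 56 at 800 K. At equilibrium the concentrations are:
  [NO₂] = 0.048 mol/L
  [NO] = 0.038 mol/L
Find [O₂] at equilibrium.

At equilibrium, Kc = [NO₂]² / ([NO]²·[O₂]) = 56.
(0.048)² / ((0.038)²·([O₂])) = 56
[O₂] = 0.0285 = 0.028 mol/L

[O₂] = 0.028 mol/L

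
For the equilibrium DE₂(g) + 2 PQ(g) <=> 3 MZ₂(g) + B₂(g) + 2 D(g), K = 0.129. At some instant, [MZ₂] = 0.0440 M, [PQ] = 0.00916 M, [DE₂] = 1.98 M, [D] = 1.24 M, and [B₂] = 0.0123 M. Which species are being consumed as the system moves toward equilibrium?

Q = [MZ₂]³·[B₂]·[D]² / ([DE₂]·[PQ]²) = (0.0440)³·(0.0123)·(1.24)² / ((1.98)·(0.00916)²) = 0.00970
Q = 0.00970 < K = 0.129: net forward reaction.

DE₂, PQ (reactants)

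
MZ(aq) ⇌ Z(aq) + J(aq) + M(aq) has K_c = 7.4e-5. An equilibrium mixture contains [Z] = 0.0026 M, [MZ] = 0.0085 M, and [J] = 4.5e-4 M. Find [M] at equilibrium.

At equilibrium, K_c = [Z]·[J]·[M] / [MZ] = 7.4e-5.
(0.0026)·(4.5e-4)·([M]) / (0.0085) = 7.4e-5
[M] = 0.538 = 0.54 M

[M] = 0.54 M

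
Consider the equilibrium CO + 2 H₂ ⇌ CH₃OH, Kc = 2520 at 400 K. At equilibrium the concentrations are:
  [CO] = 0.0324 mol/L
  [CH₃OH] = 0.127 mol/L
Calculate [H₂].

At equilibrium, Kc = [CH₃OH] / ([CO]·[H₂]²) = 2520.
(0.127) / ((0.0324)·([H₂])²) = 2520
[H₂]² = 0.00156 ⇒ [H₂] = 0.0394 mol/L

[H₂] = 0.0394 mol/L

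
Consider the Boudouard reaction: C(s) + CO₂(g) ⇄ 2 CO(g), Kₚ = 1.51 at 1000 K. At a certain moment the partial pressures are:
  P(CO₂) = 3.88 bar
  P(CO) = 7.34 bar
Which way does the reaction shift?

reverse (toward reactants)

(C is a pure solid — omitted from Qₚ.)
Qₚ = P(CO)² / P(CO₂) = (7.34)² / (3.88) = 13.9
Qₚ = 13.9 > Kₚ = 1.51, so the reverse reaction proceeds.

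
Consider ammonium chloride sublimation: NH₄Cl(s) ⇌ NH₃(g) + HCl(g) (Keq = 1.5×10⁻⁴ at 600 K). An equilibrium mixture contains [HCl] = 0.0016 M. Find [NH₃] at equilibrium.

(NH₄Cl is a pure solid — omitted from Keq.)
At equilibrium, Keq = [NH₃]·[HCl] = 1.5×10⁻⁴.
([NH₃])·(0.0016) = 1.5×10⁻⁴
[NH₃] = 0.0938 = 0.094 M

[NH₃] = 0.094 M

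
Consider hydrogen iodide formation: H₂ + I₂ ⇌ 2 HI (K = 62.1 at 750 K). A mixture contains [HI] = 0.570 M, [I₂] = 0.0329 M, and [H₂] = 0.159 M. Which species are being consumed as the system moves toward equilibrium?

none (at equilibrium)

Q = [HI]² / ([H₂]·[I₂]) = (0.570)² / ((0.159)·(0.0329)) = 62.1
Q = 62.1 = K; the system is at equilibrium.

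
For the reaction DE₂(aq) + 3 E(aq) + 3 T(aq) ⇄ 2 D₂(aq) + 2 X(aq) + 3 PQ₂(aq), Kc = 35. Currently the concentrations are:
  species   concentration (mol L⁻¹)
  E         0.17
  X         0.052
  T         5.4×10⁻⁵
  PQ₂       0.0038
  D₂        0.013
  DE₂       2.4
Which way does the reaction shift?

Qc = [D₂]²·[X]²·[PQ₂]³ / ([DE₂]·[E]³·[T]³) = (0.013)²·(0.052)²·(0.0038)³ / ((2.4)·(0.17)³·(5.4×10⁻⁵)³) = 14
Qc = 14 < Kc = 35, so the forward reaction proceeds.

in the forward direction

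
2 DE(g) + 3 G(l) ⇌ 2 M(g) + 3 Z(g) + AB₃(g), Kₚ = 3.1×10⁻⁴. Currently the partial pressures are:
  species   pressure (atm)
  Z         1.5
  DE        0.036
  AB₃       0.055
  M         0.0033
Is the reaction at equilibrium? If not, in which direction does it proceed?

reverse (toward reactants)

(G is a pure liquid — omitted from Qₚ.)
Qₚ = P(M)²·P(Z)³·P(AB₃) / P(DE)² = (0.0033)²·(1.5)³·(0.055) / (0.036)² = 0.0016
Qₚ = 0.0016 > Kₚ = 3.1×10⁻⁴, so the reverse reaction proceeds.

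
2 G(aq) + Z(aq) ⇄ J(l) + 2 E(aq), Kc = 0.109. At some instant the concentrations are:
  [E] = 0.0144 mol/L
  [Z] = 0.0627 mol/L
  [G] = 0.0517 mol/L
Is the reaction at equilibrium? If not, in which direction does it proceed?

(J is a pure liquid — omitted from Qc.)
Qc = [E]² / ([G]²·[Z]) = (0.0144)² / ((0.0517)²·(0.0627)) = 1.24
Qc = 1.24 > Kc = 0.109, so the reverse reaction proceeds.

reverse (toward reactants)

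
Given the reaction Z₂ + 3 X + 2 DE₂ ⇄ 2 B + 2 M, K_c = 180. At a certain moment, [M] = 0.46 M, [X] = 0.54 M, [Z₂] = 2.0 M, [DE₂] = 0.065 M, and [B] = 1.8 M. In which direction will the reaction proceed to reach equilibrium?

Q_c = [B]²·[M]² / ([Z₂]·[X]³·[DE₂]²) = (1.8)²·(0.46)² / ((2.0)·(0.54)³·(0.065)²) = 520
Q_c = 520 > K_c = 180, so the reverse reaction proceeds.

to the left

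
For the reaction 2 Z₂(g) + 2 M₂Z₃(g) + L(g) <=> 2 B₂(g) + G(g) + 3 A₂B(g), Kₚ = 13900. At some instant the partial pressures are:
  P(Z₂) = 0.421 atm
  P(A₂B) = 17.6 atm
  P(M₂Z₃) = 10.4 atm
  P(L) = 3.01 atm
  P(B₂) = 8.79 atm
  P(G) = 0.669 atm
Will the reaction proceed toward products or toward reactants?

to the right

Qₚ = P(B₂)²·P(G)·P(A₂B)³ / (P(Z₂)²·P(M₂Z₃)²·P(L)) = (8.79)²·(0.669)·(17.6)³ / ((0.421)²·(10.4)²·(3.01)) = 4880
Qₚ = 4880 < Kₚ = 13900, so the forward reaction proceeds.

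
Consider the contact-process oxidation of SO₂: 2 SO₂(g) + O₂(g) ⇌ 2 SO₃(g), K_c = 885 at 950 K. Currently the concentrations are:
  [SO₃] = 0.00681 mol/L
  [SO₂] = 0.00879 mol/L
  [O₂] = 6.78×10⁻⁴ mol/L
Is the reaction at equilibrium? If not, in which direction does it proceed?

Q_c = [SO₃]² / ([SO₂]²·[O₂]) = (0.00681)² / ((0.00879)²·(6.78×10⁻⁴)) = 885
Q_c = 885 = K_c, so the system is already at equilibrium.

no net change (already at equilibrium)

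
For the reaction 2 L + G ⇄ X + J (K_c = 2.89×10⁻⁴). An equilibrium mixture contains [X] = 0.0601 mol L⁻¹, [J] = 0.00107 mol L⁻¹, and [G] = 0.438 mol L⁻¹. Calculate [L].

[L] = 0.713 mol L⁻¹

At equilibrium, K_c = [X]·[J] / ([L]²·[G]) = 2.89×10⁻⁴.
(0.0601)·(0.00107) / (([L])²·(0.438)) = 2.89×10⁻⁴
[L]² = 0.508 ⇒ [L] = 0.713 mol L⁻¹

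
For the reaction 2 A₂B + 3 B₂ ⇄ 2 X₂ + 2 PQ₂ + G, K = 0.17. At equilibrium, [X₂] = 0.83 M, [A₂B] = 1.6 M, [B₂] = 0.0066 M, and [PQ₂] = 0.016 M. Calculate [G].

[G] = 7.1e-4 M

At equilibrium, K = [X₂]²·[PQ₂]²·[G] / ([A₂B]²·[B₂]³) = 0.17.
(0.83)²·(0.016)²·([G]) / ((1.6)²·(0.0066)³) = 0.17
[G] = 7.09e-4 = 7.1e-4 M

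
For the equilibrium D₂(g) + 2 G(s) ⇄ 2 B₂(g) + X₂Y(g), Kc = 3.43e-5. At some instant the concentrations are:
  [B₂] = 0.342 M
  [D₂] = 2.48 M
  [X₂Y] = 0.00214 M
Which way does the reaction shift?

toward reactants

(G is a pure solid — omitted from Qc.)
Qc = [B₂]²·[X₂Y] / [D₂] = (0.342)²·(0.00214) / (2.48) = 1.01e-4
Qc = 1.01e-4 > Kc = 3.43e-5, so the reverse reaction proceeds.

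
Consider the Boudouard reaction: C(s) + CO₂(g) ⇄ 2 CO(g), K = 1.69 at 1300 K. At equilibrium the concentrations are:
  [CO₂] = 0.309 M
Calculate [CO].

(C is a pure solid — omitted from K.)
At equilibrium, K = [CO]² / [CO₂] = 1.69.
([CO])² / (0.309) = 1.69
[CO]² = 0.522 ⇒ [CO] = 0.723 M

[CO] = 0.723 M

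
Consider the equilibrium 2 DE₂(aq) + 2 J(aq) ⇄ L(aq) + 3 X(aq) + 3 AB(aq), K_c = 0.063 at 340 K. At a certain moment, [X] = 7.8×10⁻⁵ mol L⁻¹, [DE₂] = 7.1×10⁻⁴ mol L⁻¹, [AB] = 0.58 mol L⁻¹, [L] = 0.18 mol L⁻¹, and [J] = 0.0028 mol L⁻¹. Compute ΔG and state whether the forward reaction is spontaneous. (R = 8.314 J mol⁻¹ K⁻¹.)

ΔG = -7.64 kJ/mol; the forward reaction is spontaneous

Q_c = [L]·[X]³·[AB]³ / ([DE₂]²·[J]²) = (0.18)·(7.8×10⁻⁵)³·(0.58)³ / ((7.1×10⁻⁴)²·(0.0028)²) = 0.00422
ΔG = RT ln(Q_c/K_c) = (8.314 J mol⁻¹ K⁻¹)(340 K) × ln(0.00422/0.063)
   = (2.827 kJ/mol)(-2.703) = -7.64 kJ/mol
ΔG < 0, so the forward reaction is spontaneous (proceeds forward).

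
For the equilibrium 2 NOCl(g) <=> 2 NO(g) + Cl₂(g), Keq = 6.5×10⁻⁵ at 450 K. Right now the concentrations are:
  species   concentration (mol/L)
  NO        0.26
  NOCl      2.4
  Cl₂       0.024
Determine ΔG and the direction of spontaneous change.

Q = [NO]²·[Cl₂] / [NOCl]² = (0.26)²·(0.024) / (2.4)² = 2.82×10⁻⁴
ΔG = RT ln(Q/Keq) = (8.314 J mol⁻¹ K⁻¹)(450 K) × ln(2.82×10⁻⁴/6.5×10⁻⁵)
   = (3.741 kJ/mol)(1.468) = 5.49 kJ/mol
ΔG > 0, so the forward reaction is non-spontaneous (proceeds in reverse).

ΔG = 5.49 kJ/mol; the forward reaction is non-spontaneous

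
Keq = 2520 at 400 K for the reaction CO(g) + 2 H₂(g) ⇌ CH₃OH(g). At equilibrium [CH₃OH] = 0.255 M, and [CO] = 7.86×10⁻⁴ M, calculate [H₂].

At equilibrium, Keq = [CH₃OH] / ([CO]·[H₂]²) = 2520.
(0.255) / ((7.86×10⁻⁴)·([H₂])²) = 2520
[H₂]² = 0.129 ⇒ [H₂] = 0.359 M

[H₂] = 0.359 M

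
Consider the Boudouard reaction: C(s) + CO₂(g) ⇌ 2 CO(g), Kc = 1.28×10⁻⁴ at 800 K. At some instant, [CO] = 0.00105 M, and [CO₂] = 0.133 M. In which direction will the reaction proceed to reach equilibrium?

(C is a pure solid — omitted from Qc.)
Qc = [CO]² / [CO₂] = (0.00105)² / (0.133) = 8.29×10⁻⁶
Qc = 8.29×10⁻⁶ < Kc = 1.28×10⁻⁴, so the forward reaction proceeds.

toward products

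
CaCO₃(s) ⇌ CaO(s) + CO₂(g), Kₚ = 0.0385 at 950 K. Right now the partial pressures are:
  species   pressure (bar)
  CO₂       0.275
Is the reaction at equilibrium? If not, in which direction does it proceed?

reverse (toward reactants)

(CaCO₃, CaO are pure solids — omitted from Qₚ.)
Qₚ = P(CO₂) = 0.275
Qₚ = 0.275 > Kₚ = 0.0385, so the reverse reaction proceeds.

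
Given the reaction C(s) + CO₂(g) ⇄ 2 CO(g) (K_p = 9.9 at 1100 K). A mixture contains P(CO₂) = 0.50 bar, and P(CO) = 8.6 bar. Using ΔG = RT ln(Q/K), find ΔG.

ΔG = 24.7 kJ/mol

(C is a pure solid — omitted from Q_p.)
Q_p = P(CO)² / P(CO₂) = (8.6)² / (0.50) = 148
ΔG = RT ln(Q_p/K_p) = (8.314 J mol⁻¹ K⁻¹)(1100 K) × ln(148/9.9)
   = (9.145 kJ/mol)(2.705) = 24.7 kJ/mol
ΔG > 0, so the forward reaction is non-spontaneous (proceeds in reverse).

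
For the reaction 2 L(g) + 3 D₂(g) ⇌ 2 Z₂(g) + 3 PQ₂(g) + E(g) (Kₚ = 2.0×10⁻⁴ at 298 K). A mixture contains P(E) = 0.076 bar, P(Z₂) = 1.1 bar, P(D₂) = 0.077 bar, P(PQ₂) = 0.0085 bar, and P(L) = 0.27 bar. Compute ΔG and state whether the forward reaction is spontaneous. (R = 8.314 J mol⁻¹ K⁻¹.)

ΔG = 5.30 kJ/mol; the forward reaction is non-spontaneous

Qₚ = P(Z₂)²·P(PQ₂)³·P(E) / (P(L)²·P(D₂)³) = (1.1)²·(0.0085)³·(0.076) / ((0.27)²·(0.077)³) = 0.00170
ΔG = RT ln(Qₚ/Kₚ) = (8.314 J mol⁻¹ K⁻¹)(298 K) × ln(0.00170/2.0×10⁻⁴)
   = (2.478 kJ/mol)(2.140) = 5.30 kJ/mol
ΔG > 0, so the forward reaction is non-spontaneous (proceeds in reverse).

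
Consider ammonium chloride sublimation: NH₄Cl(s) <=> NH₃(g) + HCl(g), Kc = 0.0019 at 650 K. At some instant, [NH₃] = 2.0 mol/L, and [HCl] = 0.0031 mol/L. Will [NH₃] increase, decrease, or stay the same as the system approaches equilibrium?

(NH₄Cl is a pure solid — omitted from Qc.)
Qc = [NH₃]·[HCl] = (2.0)·(0.0031) = 0.0062
Qc = 0.0062 > Kc = 0.0019: net reverse reaction.
NH₃ is a product, so it decreases.

decrease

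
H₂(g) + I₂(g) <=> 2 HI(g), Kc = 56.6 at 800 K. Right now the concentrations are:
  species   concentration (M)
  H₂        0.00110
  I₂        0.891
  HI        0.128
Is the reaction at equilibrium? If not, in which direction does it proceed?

to the right

Qc = [HI]² / ([H₂]·[I₂]) = (0.128)² / ((0.00110)·(0.891)) = 16.7
Qc = 16.7 < Kc = 56.6, so the forward reaction proceeds.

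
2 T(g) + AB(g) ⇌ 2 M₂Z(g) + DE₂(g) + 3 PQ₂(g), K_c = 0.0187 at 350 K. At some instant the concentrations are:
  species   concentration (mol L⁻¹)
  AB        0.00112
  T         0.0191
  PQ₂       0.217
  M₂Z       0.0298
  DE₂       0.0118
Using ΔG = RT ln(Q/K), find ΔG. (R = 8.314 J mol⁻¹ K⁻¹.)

Q_c = [M₂Z]²·[DE₂]·[PQ₂]³ / ([T]²·[AB]) = (0.0298)²·(0.0118)·(0.217)³ / ((0.0191)²·(0.00112)) = 0.262
ΔG = RT ln(Q_c/K_c) = (8.314 J mol⁻¹ K⁻¹)(350 K) × ln(0.262/0.0187)
   = (2.910 kJ/mol)(2.640) = 7.68 kJ/mol
ΔG > 0, so the forward reaction is non-spontaneous (proceeds in reverse).

ΔG = 7.68 kJ/mol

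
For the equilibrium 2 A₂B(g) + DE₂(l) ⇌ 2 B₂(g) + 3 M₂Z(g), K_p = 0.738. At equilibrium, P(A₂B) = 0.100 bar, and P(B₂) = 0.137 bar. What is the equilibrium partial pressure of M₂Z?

(DE₂ is a pure liquid — omitted from K_p.)
At equilibrium, K_p = P(B₂)²·P(M₂Z)³ / P(A₂B)² = 0.738.
(0.137)²·(P(M₂Z))³ / (0.100)² = 0.738
P(M₂Z)³ = 0.393 ⇒ P(M₂Z) = 0.733 bar

P(M₂Z) = 0.733 bar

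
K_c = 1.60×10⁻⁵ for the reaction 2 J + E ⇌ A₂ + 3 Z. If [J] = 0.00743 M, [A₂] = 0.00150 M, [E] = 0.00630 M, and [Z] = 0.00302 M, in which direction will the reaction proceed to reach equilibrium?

Q_c = [A₂]·[Z]³ / ([J]²·[E]) = (0.00150)·(0.00302)³ / ((0.00743)²·(0.00630)) = 1.19×10⁻⁴
Q_c = 1.19×10⁻⁴ > K_c = 1.60×10⁻⁵, so the reverse reaction proceeds.

toward reactants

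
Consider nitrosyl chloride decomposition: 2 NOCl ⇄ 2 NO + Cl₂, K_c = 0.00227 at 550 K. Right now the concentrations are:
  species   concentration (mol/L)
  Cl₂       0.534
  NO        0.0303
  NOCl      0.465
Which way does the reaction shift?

no net change (already at equilibrium)

Q_c = [NO]²·[Cl₂] / [NOCl]² = (0.0303)²·(0.534) / (0.465)² = 0.00227
Q_c = 0.00227 = K_c, so the system is already at equilibrium.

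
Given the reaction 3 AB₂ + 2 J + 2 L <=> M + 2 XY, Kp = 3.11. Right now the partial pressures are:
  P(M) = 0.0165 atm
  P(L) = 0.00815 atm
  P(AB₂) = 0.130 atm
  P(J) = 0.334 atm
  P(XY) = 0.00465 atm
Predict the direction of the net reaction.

Qp = P(M)·P(XY)² / (P(AB₂)³·P(J)²·P(L)²) = (0.0165)·(0.00465)² / ((0.130)³·(0.334)²·(0.00815)²) = 21.9
Qp = 21.9 > Kp = 3.11, so the reverse reaction proceeds.

in the reverse direction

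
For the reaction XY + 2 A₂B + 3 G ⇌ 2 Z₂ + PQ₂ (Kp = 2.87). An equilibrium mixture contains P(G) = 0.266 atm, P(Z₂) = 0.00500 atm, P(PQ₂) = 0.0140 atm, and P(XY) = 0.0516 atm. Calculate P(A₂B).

P(A₂B) = 0.0112 atm

At equilibrium, Kp = P(Z₂)²·P(PQ₂) / (P(XY)·P(A₂B)²·P(G)³) = 2.87.
(0.00500)²·(0.0140) / ((0.0516)·(P(A₂B))²·(0.266)³) = 2.87
P(A₂B)² = 1.26×10⁻⁴ ⇒ P(A₂B) = 0.0112 atm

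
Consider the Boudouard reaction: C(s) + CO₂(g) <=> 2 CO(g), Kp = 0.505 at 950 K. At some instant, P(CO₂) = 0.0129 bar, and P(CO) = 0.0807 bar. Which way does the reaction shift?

at equilibrium

(C is a pure solid — omitted from Qp.)
Qp = P(CO)² / P(CO₂) = (0.0807)² / (0.0129) = 0.505
Qp = 0.505 = Kp, so the system is already at equilibrium.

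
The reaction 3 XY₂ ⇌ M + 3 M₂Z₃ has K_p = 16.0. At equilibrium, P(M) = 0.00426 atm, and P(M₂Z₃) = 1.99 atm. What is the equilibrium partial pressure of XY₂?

P(XY₂) = 0.128 atm

At equilibrium, K_p = P(M)·P(M₂Z₃)³ / P(XY₂)³ = 16.0.
(0.00426)·(1.99)³ / (P(XY₂))³ = 16.0
P(XY₂)³ = 0.00210 ⇒ P(XY₂) = 0.128 atm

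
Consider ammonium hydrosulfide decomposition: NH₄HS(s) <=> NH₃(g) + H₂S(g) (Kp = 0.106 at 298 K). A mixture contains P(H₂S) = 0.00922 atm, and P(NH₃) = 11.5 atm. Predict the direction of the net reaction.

(NH₄HS is a pure solid — omitted from Qp.)
Qp = P(NH₃)·P(H₂S) = (11.5)·(0.00922) = 0.106
Qp = 0.106 = Kp, so the system is already at equilibrium.

at equilibrium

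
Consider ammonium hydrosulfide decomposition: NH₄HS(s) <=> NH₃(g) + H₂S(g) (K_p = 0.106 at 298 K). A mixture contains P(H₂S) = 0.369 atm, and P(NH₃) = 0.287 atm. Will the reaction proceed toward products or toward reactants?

at equilibrium

(NH₄HS is a pure solid — omitted from Q_p.)
Q_p = P(NH₃)·P(H₂S) = (0.287)·(0.369) = 0.106
Q_p = 0.106 = K_p, so the system is already at equilibrium.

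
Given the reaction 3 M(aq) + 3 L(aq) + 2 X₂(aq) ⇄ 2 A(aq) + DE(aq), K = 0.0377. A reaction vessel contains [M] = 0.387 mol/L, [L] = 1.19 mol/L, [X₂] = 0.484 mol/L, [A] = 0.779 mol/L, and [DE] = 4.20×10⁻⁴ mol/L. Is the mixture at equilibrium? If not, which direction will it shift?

Q = [A]²·[DE] / ([M]³·[L]³·[X₂]²) = (0.779)²·(4.20×10⁻⁴) / ((0.387)³·(1.19)³·(0.484)²) = 0.0111
Q = 0.0111 < K = 0.0377: net forward reaction.

no; Q < K, reaction proceeds forward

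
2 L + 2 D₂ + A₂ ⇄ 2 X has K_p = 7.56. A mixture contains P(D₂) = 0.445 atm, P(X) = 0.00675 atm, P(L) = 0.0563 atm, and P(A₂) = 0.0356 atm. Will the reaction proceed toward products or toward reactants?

toward products

Q_p = P(X)² / (P(L)²·P(D₂)²·P(A₂)) = (0.00675)² / ((0.0563)²·(0.445)²·(0.0356)) = 2.04
Q_p = 2.04 < K_p = 7.56, so the forward reaction proceeds.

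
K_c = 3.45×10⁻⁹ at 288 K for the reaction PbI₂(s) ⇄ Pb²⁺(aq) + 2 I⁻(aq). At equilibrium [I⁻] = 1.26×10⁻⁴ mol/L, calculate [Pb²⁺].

[Pb²⁺] = 0.217 mol/L

(PbI₂ is a pure solid — omitted from K_c.)
At equilibrium, K_c = [Pb²⁺]·[I⁻]² = 3.45×10⁻⁹.
([Pb²⁺])·(1.26×10⁻⁴)² = 3.45×10⁻⁹
[Pb²⁺] = 0.217 mol/L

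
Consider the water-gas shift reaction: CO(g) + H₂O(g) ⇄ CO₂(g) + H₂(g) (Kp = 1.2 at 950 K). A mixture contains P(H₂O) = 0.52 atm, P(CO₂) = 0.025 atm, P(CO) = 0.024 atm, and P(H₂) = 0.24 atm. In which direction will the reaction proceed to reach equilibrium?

forward (toward products)

Qp = P(CO₂)·P(H₂) / (P(CO)·P(H₂O)) = (0.025)·(0.24) / ((0.024)·(0.52)) = 0.48
Qp = 0.48 < Kp = 1.2, so the forward reaction proceeds.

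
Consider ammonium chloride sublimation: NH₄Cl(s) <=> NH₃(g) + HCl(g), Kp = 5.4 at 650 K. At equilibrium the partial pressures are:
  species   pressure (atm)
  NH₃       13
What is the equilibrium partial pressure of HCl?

(NH₄Cl is a pure solid — omitted from Kp.)
At equilibrium, Kp = P(NH₃)·P(HCl) = 5.4.
(13)·(P(HCl)) = 5.4
P(HCl) = 0.415 = 0.42 atm

P(HCl) = 0.42 atm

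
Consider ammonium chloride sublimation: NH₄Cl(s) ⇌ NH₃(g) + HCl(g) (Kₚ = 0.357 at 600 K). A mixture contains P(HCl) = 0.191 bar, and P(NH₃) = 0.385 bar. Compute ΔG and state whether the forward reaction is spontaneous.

ΔG = -7.88 kJ/mol; the forward reaction is spontaneous

(NH₄Cl is a pure solid — omitted from Qₚ.)
Qₚ = P(NH₃)·P(HCl) = (0.385)·(0.191) = 0.0735
ΔG = RT ln(Qₚ/Kₚ) = (8.314 J mol⁻¹ K⁻¹)(600 K) × ln(0.0735/0.357)
   = (4.988 kJ/mol)(-1.580) = -7.88 kJ/mol
ΔG < 0, so the forward reaction is spontaneous (proceeds forward).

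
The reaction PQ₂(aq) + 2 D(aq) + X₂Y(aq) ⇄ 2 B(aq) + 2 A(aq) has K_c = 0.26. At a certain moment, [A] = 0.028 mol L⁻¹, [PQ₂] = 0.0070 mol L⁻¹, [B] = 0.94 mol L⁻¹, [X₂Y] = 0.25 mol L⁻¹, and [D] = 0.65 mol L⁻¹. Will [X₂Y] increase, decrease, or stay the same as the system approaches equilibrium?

increase

Q_c = [B]²·[A]² / ([PQ₂]·[D]²·[X₂Y]) = (0.94)²·(0.028)² / ((0.0070)·(0.65)²·(0.25)) = 0.94
Q_c = 0.94 > K_c = 0.26: net reverse reaction.
X₂Y is a reactant, so it increases.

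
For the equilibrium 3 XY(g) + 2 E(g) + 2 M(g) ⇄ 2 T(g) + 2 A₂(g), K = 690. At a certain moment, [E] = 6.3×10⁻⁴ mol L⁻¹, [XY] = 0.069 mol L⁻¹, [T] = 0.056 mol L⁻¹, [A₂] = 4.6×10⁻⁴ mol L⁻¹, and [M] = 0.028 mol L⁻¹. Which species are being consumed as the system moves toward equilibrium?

T, A₂ (products)

Q = [T]²·[A₂]² / ([XY]³·[E]²·[M]²) = (0.056)²·(4.6×10⁻⁴)² / ((0.069)³·(6.3×10⁻⁴)²·(0.028)²) = 6500
Q = 6500 > K = 690: net reverse reaction.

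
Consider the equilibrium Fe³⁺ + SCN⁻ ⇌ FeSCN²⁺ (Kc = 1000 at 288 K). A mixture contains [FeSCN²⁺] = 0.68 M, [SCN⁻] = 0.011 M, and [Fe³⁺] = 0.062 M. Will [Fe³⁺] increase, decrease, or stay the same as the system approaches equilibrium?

Qc = [FeSCN²⁺] / ([Fe³⁺]·[SCN⁻]) = (0.68) / ((0.062)·(0.011)) = 1000
Qc = 1000 = Kc; the system is at equilibrium.

stay the same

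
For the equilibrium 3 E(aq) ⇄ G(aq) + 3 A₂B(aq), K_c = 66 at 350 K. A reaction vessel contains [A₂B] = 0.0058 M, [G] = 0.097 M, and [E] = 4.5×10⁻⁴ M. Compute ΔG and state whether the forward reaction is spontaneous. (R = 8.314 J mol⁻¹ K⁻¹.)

Q_c = [G]·[A₂B]³ / [E]³ = (0.097)·(0.0058)³ / (4.5×10⁻⁴)³ = 208
ΔG = RT ln(Q_c/K_c) = (8.314 J mol⁻¹ K⁻¹)(350 K) × ln(208/66)
   = (2.910 kJ/mol)(1.148) = 3.34 kJ/mol
ΔG > 0, so the forward reaction is non-spontaneous (proceeds in reverse).

ΔG = 3.34 kJ/mol; the forward reaction is non-spontaneous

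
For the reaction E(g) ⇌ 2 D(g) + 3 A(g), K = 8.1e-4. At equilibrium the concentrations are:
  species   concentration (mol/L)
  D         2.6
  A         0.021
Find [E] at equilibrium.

At equilibrium, K = [D]²·[A]³ / [E] = 8.1e-4.
(2.6)²·(0.021)³ / ([E]) = 8.1e-4
[E] = 0.0773 = 0.077 mol/L

[E] = 0.077 mol/L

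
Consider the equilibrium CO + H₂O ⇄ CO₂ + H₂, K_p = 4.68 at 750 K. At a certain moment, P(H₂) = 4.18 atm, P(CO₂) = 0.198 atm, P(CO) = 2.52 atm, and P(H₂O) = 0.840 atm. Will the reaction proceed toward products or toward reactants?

Q_p = P(CO₂)·P(H₂) / (P(CO)·P(H₂O)) = (0.198)·(4.18) / ((2.52)·(0.840)) = 0.391
Q_p = 0.391 < K_p = 4.68, so the forward reaction proceeds.

in the forward direction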